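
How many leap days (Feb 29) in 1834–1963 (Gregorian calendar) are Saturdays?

5

Leap years in 1834–1963: 31 of them.
Feb 29 weekday advances by 5 (mod 7) from one leap year to the next four years later (or differs when a century non-leap intervenes).
Leap-day weekdays: 1836:Mon 1840:Sat✓ 1844:Thu 1848:Tue 1852:Sun 1856:Fri 1860:Wed 1864:Mon 1868:Sat✓ 1872:Thu 1876:Tue 1880:Sun 1884:Fri …(5 more)… 1912:Thu 1916:Tue 1920:Sun 1924:Fri 1928:Wed 1932:Mon 1936:Sat✓ 1940:Thu 1944:Tue 1948:Sun 1952:Fri 1956:Wed 1960:Mon
Saturday: 1840, 1868, 1896, 1908, 1936 → 5.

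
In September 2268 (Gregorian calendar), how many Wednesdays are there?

5

September 2268 has 30 days and begins on Tuesday.
The first Wednesday is September 2.
Wednesdays fall on 2, 9, 16, 23, 30 — that's 5.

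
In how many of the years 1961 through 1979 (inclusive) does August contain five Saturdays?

August has 31 days; it has five Saturdays when Saturday falls among the first (month-length − 28) days — i.e. when August 1 is one of Saturday/Friday/Thursday.
August 1 by year: 1961:Tue 1962:Wed 1963:Thu✓ 1964:Sat✓ 1965:Sun 1966:Mon 1967:Tue 1968:Thu✓ 1969:Fri✓ 1970:Sat✓ 1971:Sun 1972:Tue 1973:Wed 1974:Thu✓ 1975:Fri✓ 1976:Sun 1977:Mon 1978:Tue 1979:Wed
Years with five Saturdays: 1963, 1964, 1968, 1969, 1970, 1974, 1975 → 7.

7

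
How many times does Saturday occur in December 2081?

4

December 2081 has 31 days and begins on Monday.
The first Saturday is December 6.
Saturdays fall on 6, 13, 20, 27 — that's 4.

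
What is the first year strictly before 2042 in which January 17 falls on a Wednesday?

2035

From one year to the next, a fixed date's weekday advances by 1, or by 2 when a Feb 29 lies between the two dates.
2042: January 17 is Friday.
2041: Thursday (−1)
2040: Tuesday (−2)
2039: Monday (−1)
2038: Sunday (−1)
2037: Saturday (−1)
2036: Thursday (−2)
2035: Wednesday (−1)
January 17 falls on a Wednesday in 2035.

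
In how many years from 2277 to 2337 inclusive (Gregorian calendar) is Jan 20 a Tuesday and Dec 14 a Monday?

Check each year's weekday for Jan 20 and Dec 14:
  2277: Sat/Fri  2278: Sun/Sat  2279: Mon/Sun  2280: Tue/Tue  2281: Thu/Wed  2282: Fri/Thu  2283: Sat/Fri  2284: Sun/Sun  2285: Tue/Mon ✓  2286: Wed/Tue  2287: Thu/Wed  2288: Fri/Fri  2289: Sun/Sat  2290: Mon/Sun  …(33 more)…  2324: Sun/Sun  2325: Tue/Mon ✓  2326: Wed/Tue  2327: Thu/Wed  2328: Fri/Fri  2329: Sun/Sat  2330: Mon/Sun  2331: Tue/Mon ✓  2332: Wed/Wed  2333: Fri/Thu  2334: Sat/Fri  2335: Sun/Sat  2336: Mon/Mon  2337: Wed/Tue
Both conditions hold in: 2285, 2291, 2303, 2314, 2325, 2331 — 6.

6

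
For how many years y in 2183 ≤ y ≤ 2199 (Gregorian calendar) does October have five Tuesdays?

October has 31 days; it has five Tuesdays when Tuesday falls among the first (month-length − 28) days — i.e. when October 1 is one of Tuesday/Monday/Sunday.
October 1 by year: 2183:Wed 2184:Fri 2185:Sat 2186:Sun✓ 2187:Mon✓ 2188:Wed 2189:Thu 2190:Fri 2191:Sat 2192:Mon✓ 2193:Tue✓ 2194:Wed 2195:Thu 2196:Sat 2197:Sun✓ 2198:Mon✓ 2199:Tue✓
Years with five Tuesdays: 2186, 2187, 2192, 2193, 2197, 2198, 2199 → 7.

7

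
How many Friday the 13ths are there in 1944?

Check the 13th of each month of 1944: Jan 13: Thu, Feb 13: Sun, Mar 13: Mon, Apr 13: Thu, May 13: Sat, Jun 13: Tue, Jul 13: Thu, Aug 13: Sun, Sep 13: Wed, Oct 13: Fri, Nov 13: Mon, Dec 13: Wed.
Friday occurs in October — 1 month.

1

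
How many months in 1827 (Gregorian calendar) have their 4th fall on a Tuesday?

2

Check the 4th of each month of 1827: Jan 4: Thu, Feb 4: Sun, Mar 4: Sun, Apr 4: Wed, May 4: Fri, Jun 4: Mon, Jul 4: Wed, Aug 4: Sat, Sep 4: Tue, Oct 4: Thu, Nov 4: Sun, Dec 4: Tue.
Tuesday occurs in September, December — 2 months.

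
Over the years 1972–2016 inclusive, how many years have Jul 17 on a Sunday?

7

Track Jul 17's weekday year by year (advancing +1, or +2 across a Feb 29):
  1972: Mon  1973: Tue (+1)  1974: Wed (+1)  1975: Thu (+1)  1976: Sat (+2)
  1977: Sun (+1) ✓  1978: Mon (+1)  1979: Tue (+1)  1980: Thu (+2)  1981: Fri (+1)
  1982: Sat (+1)  1983: Sun (+1) ✓  1984: Tue (+2)  1985: Wed (+1)  … (17 more years) …
  2003: Thu (+1)  2004: Sat (+2)  2005: Sun (+1) ✓  2006: Mon (+1)  2007: Tue (+1)
  2008: Thu (+2)  2009: Fri (+1)  2010: Sat (+1)  2011: Sun (+1) ✓  2012: Tue (+2)
  2013: Wed (+1)  2014: Thu (+1)  2015: Fri (+1)  2016: Sun (+2) ✓
Sunday years: 1977, 1983, 1988, 1994, 2005, 2011, 2016 — 7 in total.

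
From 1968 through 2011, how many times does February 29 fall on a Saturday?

Leap years in 1968–2011: 11 of them.
Feb 29 weekday advances by 5 (mod 7) from one leap year to the next four years later (or differs when a century non-leap intervenes).
Leap-day weekdays: 1968:Thu 1972:Tue 1976:Sun 1980:Fri 1984:Wed 1988:Mon 1992:Sat✓ 1996:Thu 2000:Tue 2004:Sun 2008:Fri
Saturday: 1992 → 1.

1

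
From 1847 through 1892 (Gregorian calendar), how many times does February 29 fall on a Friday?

2

Leap years in 1847–1892: 12 of them.
Feb 29 weekday advances by 5 (mod 7) from one leap year to the next four years later (or differs when a century non-leap intervenes).
Leap-day weekdays: 1848:Tue 1852:Sun 1856:Fri✓ 1860:Wed 1864:Mon 1868:Sat 1872:Thu 1876:Tue 1880:Sun 1884:Fri✓ 1888:Wed 1892:Mon
Friday: 1856, 1884 → 2.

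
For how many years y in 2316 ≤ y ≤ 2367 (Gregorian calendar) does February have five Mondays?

February has 28 days (29 in leap years); it has five Mondays when Monday falls among the first (month-length − 28) days — i.e. when February 1 is Monday in a leap year (never in a common year).
February 1 by year: 2316:Tue 2317:Thu 2318:Fri 2319:Sat 2320:Sun 2321:Tue 2322:Wed 2323:Thu 2324:Fri 2325:Sun 2326:Mon 2327:Tue 2328:Wed 2329:Fri 2330:Sat …(22 more)… 2353:Sun 2354:Mon 2355:Tue 2356:Wed 2357:Fri 2358:Sat 2359:Sun 2360:Mon✓ 2361:Wed 2362:Thu 2363:Fri 2364:Sat 2365:Mon 2366:Tue 2367:Wed
Years with five Mondays: 2332, 2360 → 2.

2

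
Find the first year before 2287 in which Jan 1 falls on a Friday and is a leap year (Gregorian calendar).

Jan 1 advances by 2 weekdays after a leap year and by 1 after a common year.
2287: Jan 1 is Saturday.
2286: Friday
2285: Thursday
2284: Tuesday (leap)
2283: Monday
2282: Sunday
2281: Saturday
2280: Thursday (leap)
2279: Wednesday
2278: Tuesday
2277: Monday
2276: Saturday (leap)
2275: Friday
2274: Thursday
2273: Wednesday
2272: Monday (leap)
2271: Sunday
2270: Saturday
2269: Friday
2268: Wednesday (leap)
2267: Tuesday
2266: Monday
2265: Sunday
2264: Friday (leap)
2264 begins on a Friday and is a leap year.

2264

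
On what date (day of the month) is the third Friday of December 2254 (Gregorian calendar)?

December 1, 2254 is a Friday, so the first Friday is the 1st.
The third Friday is 1 + 14 = 15.

15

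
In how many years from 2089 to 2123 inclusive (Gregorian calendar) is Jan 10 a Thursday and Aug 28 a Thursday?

2

Check each year's weekday for Jan 10 and Aug 28:
  2089: Mon/Sun  2090: Tue/Mon  2091: Wed/Tue  2092: Thu/Thu ✓  2093: Sat/Fri  2094: Sun/Sat  2095: Mon/Sun  2096: Tue/Tue  2097: Thu/Wed  2098: Fri/Thu  2099: Sat/Fri  2100: Sun/Sat  2101: Mon/Sun  2102: Tue/Mon  …(7 more)…  2110: Fri/Thu  2111: Sat/Fri  2112: Sun/Sun  2113: Tue/Mon  2114: Wed/Tue  2115: Thu/Wed  2116: Fri/Fri  2117: Sun/Sat  2118: Mon/Sun  2119: Tue/Mon  2120: Wed/Wed  2121: Fri/Thu  2122: Sat/Fri  2123: Sun/Sat
Both conditions hold in: 2092, 2104 — 2.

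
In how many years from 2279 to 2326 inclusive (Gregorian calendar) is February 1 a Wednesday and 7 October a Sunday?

1

Check each year's weekday for February 1 and 7 October:
  2279: Sat/Tue  2280: Sun/Thu  2281: Tue/Fri  2282: Wed/Sat  2283: Thu/Sun  2284: Fri/Tue  2285: Sun/Wed  2286: Mon/Thu  2287: Tue/Fri  2288: Wed/Sun ✓  2289: Fri/Mon  2290: Sat/Tue  2291: Sun/Wed  2292: Mon/Fri  …(20 more)…  2313: Sat/Tue  2314: Sun/Wed  2315: Mon/Thu  2316: Tue/Sat  2317: Thu/Sun  2318: Fri/Mon  2319: Sat/Tue  2320: Sun/Thu  2321: Tue/Fri  2322: Wed/Sat  2323: Thu/Sun  2324: Fri/Tue  2325: Sun/Wed  2326: Mon/Thu
Both conditions hold in: 2288 — 1.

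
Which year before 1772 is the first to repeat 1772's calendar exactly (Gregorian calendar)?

1744

Two years share a calendar iff Jan 1 falls on the same weekday and both are leap or both are common. 1772: Jan 1 is Wednesday, leap year.
1771: Jan 1 Tuesday, common
1770: Jan 1 Monday, common
1769: Jan 1 Sunday, common
1768: Jan 1 Friday, leap
1767: Jan 1 Thursday, common
1766: Jan 1 Wednesday, common
1765: Jan 1 Tuesday, common
1764: Jan 1 Sunday, leap
1763: Jan 1 Saturday, common
1762: Jan 1 Friday, common
1761: Jan 1 Thursday, common
1760: Jan 1 Tuesday, leap
1759: Jan 1 Monday, common
1758: Jan 1 Sunday, common
1757: Jan 1 Saturday, common
1756: Jan 1 Thursday, leap
1755: Jan 1 Wednesday, common
1754: Jan 1 Tuesday, common
1753: Jan 1 Monday, common
1752: Jan 1 Saturday, leap
1751: Jan 1 Friday, common
1750: Jan 1 Thursday, common
1749: Jan 1 Wednesday, common
1748: Jan 1 Monday, leap
1747: Jan 1 Sunday, common
1746: Jan 1 Saturday, common
1745: Jan 1 Friday, common
1744: Jan 1 Wednesday, leap
1744 matches on both conditions.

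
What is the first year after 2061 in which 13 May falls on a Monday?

2069

From one year to the next, a fixed date's weekday advances by 1, or by 2 when a Feb 29 lies between the two dates.
2061: May 13 is Friday.
2062: Saturday (+1)
2063: Sunday (+1)
2064: Tuesday (+2)
2065: Wednesday (+1)
2066: Thursday (+1)
2067: Friday (+1)
2068: Sunday (+2)
2069: Monday (+1)
13 May falls on a Monday in 2069.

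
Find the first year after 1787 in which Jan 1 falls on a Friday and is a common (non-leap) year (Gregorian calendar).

Jan 1 advances by 2 weekdays after a leap year and by 1 after a common year.
1787: Jan 1 is Monday.
1788: Tuesday (leap)
1789: Thursday
1790: Friday
1790 begins on a Friday and is a common year.

1790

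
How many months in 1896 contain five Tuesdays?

4

A month of length L has five Tuesdays iff its first Tuesday is on day ≤ L−28 (so day 1–3 in a 31-day month, 1–2 in a 30-day month, day 1 in a leap February).
Checking each month of 1896: Jan starts Wed (31d); Feb starts Sat (29d); Mar starts Sun (31d) ✓; Apr starts Wed (30d); May starts Fri (31d); Jun starts Mon (30d) ✓; Jul starts Wed (31d); Aug starts Sat (31d); Sep starts Tue (30d) ✓; Oct starts Thu (31d); Nov starts Sun (30d); Dec starts Tue (31d) ✓.
Five-Tuesday months: March, June, September, December → 4.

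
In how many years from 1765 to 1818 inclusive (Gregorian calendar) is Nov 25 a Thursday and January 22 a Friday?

5

Check each year's weekday for Nov 25 and January 22:
  1765: Mon/Tue  1766: Tue/Wed  1767: Wed/Thu  1768: Fri/Fri  1769: Sat/Sun  1770: Sun/Mon  1771: Mon/Tue  1772: Wed/Wed  1773: Thu/Fri ✓  1774: Fri/Sat  1775: Sat/Sun  1776: Mon/Mon  1777: Tue/Wed  1778: Wed/Thu  …(26 more)…  1805: Mon/Tue  1806: Tue/Wed  1807: Wed/Thu  1808: Fri/Fri  1809: Sat/Sun  1810: Sun/Mon  1811: Mon/Tue  1812: Wed/Wed  1813: Thu/Fri ✓  1814: Fri/Sat  1815: Sat/Sun  1816: Mon/Mon  1817: Tue/Wed  1818: Wed/Thu
Both conditions hold in: 1773, 1779, 1790, 1802, 1813 — 5.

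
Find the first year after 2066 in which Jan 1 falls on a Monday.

2074

Jan 1 advances by 2 weekdays after a leap year and by 1 after a common year.
2066: Jan 1 is Friday.
2067: Saturday
2068: Sunday (leap)
2069: Tuesday
2070: Wednesday
2071: Thursday
2072: Friday (leap)
2073: Sunday
2074: Monday
2074 begins on a Monday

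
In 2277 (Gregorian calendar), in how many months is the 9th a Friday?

Check the 9th of each month of 2277: Jan 9: Tue, Feb 9: Fri, Mar 9: Fri, Apr 9: Mon, May 9: Wed, Jun 9: Sat, Jul 9: Mon, Aug 9: Thu, Sep 9: Sun, Oct 9: Tue, Nov 9: Fri, Dec 9: Sun.
Friday occurs in February, March, November — 3 months.

3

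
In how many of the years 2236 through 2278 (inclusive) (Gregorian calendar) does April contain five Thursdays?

April has 30 days; it has five Thursdays when Thursday falls among the first (month-length − 28) days — i.e. when April 1 is one of Thursday/Wednesday.
April 1 by year: 2236:Fri 2237:Sat 2238:Sun 2239:Mon 2240:Wed✓ 2241:Thu✓ 2242:Fri 2243:Sat 2244:Mon 2245:Tue 2246:Wed✓ 2247:Thu✓ 2248:Sat 2249:Sun 2250:Mon …(13 more)… 2264:Fri 2265:Sat 2266:Sun 2267:Mon 2268:Wed✓ 2269:Thu✓ 2270:Fri 2271:Sat 2272:Mon 2273:Tue 2274:Wed✓ 2275:Thu✓ 2276:Sat 2277:Sun 2278:Mon
Years with five Thursdays: 2240, 2241, 2246, 2247, 2252, 2257, 2258, 2263, 2268, 2269, 2274, 2275 → 12.

12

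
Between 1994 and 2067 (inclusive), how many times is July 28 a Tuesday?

10

Track July 28's weekday year by year (advancing +1, or +2 across a Feb 29):
  1994: Thu  1995: Fri (+1)  1996: Sun (+2)  1997: Mon (+1)  1998: Tue (+1) ✓
  1999: Wed (+1)  2000: Fri (+2)  2001: Sat (+1)  2002: Sun (+1)  2003: Mon (+1)
  2004: Wed (+2)  2005: Thu (+1)  2006: Fri (+1)  2007: Sat (+1)  … (46 more years) …
  2054: Tue (+1) ✓  2055: Wed (+1)  2056: Fri (+2)  2057: Sat (+1)  2058: Sun (+1)
  2059: Mon (+1)  2060: Wed (+2)  2061: Thu (+1)  2062: Fri (+1)  2063: Sat (+1)
  2064: Mon (+2)  2065: Tue (+1) ✓  2066: Wed (+1)  2067: Thu (+1)
Tuesday years: 1998, 2009, 2015, 2020, 2026, 2037, 2043, 2048, 2054, 2065 — 10 in total.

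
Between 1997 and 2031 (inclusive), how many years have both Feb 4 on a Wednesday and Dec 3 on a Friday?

Check each year's weekday for Feb 4 and Dec 3:
  1997: Tue/Wed  1998: Wed/Thu  1999: Thu/Fri  2000: Fri/Sun  2001: Sun/Mon  2002: Mon/Tue  2003: Tue/Wed  2004: Wed/Fri ✓  2005: Fri/Sat  2006: Sat/Sun  2007: Sun/Mon  2008: Mon/Wed  2009: Wed/Thu  2010: Thu/Fri  …(7 more)…  2018: Sun/Mon  2019: Mon/Tue  2020: Tue/Thu  2021: Thu/Fri  2022: Fri/Sat  2023: Sat/Sun  2024: Sun/Tue  2025: Tue/Wed  2026: Wed/Thu  2027: Thu/Fri  2028: Fri/Sun  2029: Sun/Mon  2030: Mon/Tue  2031: Tue/Wed
Both conditions hold in: 2004 — 1.

1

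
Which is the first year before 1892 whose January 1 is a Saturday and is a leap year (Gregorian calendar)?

1876

Jan 1 advances by 2 weekdays after a leap year and by 1 after a common year.
1892: Jan 1 is Friday (leap).
1891: Thursday
1890: Wednesday
1889: Tuesday
1888: Sunday (leap)
1887: Saturday
1886: Friday
1885: Thursday
1884: Tuesday (leap)
1883: Monday
1882: Sunday
1881: Saturday
1880: Thursday (leap)
1879: Wednesday
1878: Tuesday
1877: Monday
1876: Saturday (leap)
1876 begins on a Saturday and is a leap year.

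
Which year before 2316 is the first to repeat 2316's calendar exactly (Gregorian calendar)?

2276

Two years share a calendar iff Jan 1 falls on the same weekday and both are leap or both are common. 2316: Jan 1 is Saturday, leap year.
2315: Jan 1 Friday, common
2314: Jan 1 Thursday, common
2313: Jan 1 Wednesday, common
2312: Jan 1 Monday, leap
2311: Jan 1 Sunday, common
2310: Jan 1 Saturday, common
2309: Jan 1 Friday, common
2308: Jan 1 Wednesday, leap
2307: Jan 1 Tuesday, common
2306: Jan 1 Monday, common
2305: Jan 1 Sunday, common
2304: Jan 1 Friday, leap
2303: Jan 1 Thursday, common
2302: Jan 1 Wednesday, common
2301: Jan 1 Tuesday, common
2300: Jan 1 Monday, common
2299: Jan 1 Sunday, common
2298: Jan 1 Saturday, common
2297: Jan 1 Friday, common
2296: Jan 1 Wednesday, leap
2295: Jan 1 Tuesday, common
2294: Jan 1 Monday, common
2293: Jan 1 Sunday, common
2292: Jan 1 Friday, leap
2291: Jan 1 Thursday, common
2290: Jan 1 Wednesday, common
2289: Jan 1 Tuesday, common
2288: Jan 1 Sunday, leap
2287: Jan 1 Saturday, common
2286: Jan 1 Friday, common
2285: Jan 1 Thursday, common
2284: Jan 1 Tuesday, leap
2283: Jan 1 Monday, common
2282: Jan 1 Sunday, common
2281: Jan 1 Saturday, common
2280: Jan 1 Thursday, leap
2279: Jan 1 Wednesday, common
2278: Jan 1 Tuesday, common
2277: Jan 1 Monday, common
2276: Jan 1 Saturday, leap
2276 matches on both conditions.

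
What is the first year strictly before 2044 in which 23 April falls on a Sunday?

From one year to the next, a fixed date's weekday advances by 1, or by 2 when a Feb 29 lies between the two dates.
2044: April 23 is Saturday.
2043: Thursday (−2)
2042: Wednesday (−1)
2041: Tuesday (−1)
2040: Monday (−1)
2039: Saturday (−2)
2038: Friday (−1)
2037: Thursday (−1)
2036: Wednesday (−1)
2035: Monday (−2)
2034: Sunday (−1)
23 April falls on a Sunday in 2034.

2034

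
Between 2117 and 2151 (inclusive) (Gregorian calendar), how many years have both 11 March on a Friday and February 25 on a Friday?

4

Check each year's weekday for 11 March and February 25:
  2117: Thu/Thu  2118: Fri/Fri ✓  2119: Sat/Sat  2120: Mon/Sun  2121: Tue/Tue  2122: Wed/Wed  2123: Thu/Thu  2124: Sat/Fri  2125: Sun/Sun  2126: Mon/Mon  2127: Tue/Tue  2128: Thu/Wed  2129: Fri/Fri ✓  2130: Sat/Sat  …(7 more)…  2138: Tue/Tue  2139: Wed/Wed  2140: Fri/Thu  2141: Sat/Sat  2142: Sun/Sun  2143: Mon/Mon  2144: Wed/Tue  2145: Thu/Thu  2146: Fri/Fri ✓  2147: Sat/Sat  2148: Mon/Sun  2149: Tue/Tue  2150: Wed/Wed  2151: Thu/Thu
Both conditions hold in: 2118, 2129, 2135, 2146 — 4.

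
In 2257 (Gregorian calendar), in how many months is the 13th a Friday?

Check the 13th of each month of 2257: Jan 13: Tue, Feb 13: Fri, Mar 13: Fri, Apr 13: Mon, May 13: Wed, Jun 13: Sat, Jul 13: Mon, Aug 13: Thu, Sep 13: Sun, Oct 13: Tue, Nov 13: Fri, Dec 13: Sun.
Friday occurs in February, March, November — 3 months.

3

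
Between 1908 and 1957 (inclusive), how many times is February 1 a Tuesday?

Track February 1's weekday year by year (advancing +1, or +2 across a Feb 29):
  1908: Sat  1909: Mon (+2)  1910: Tue (+1) ✓  1911: Wed (+1)  1912: Thu (+1)
  1913: Sat (+2)  1914: Sun (+1)  1915: Mon (+1)  1916: Tue (+1) ✓  1917: Thu (+2)
  1918: Fri (+1)  1919: Sat (+1)  1920: Sun (+1)  1921: Tue (+2) ✓  … (22 more years) …
  1944: Tue (+1) ✓  1945: Thu (+2)  1946: Fri (+1)  1947: Sat (+1)  1948: Sun (+1)
  1949: Tue (+2) ✓  1950: Wed (+1)  1951: Thu (+1)  1952: Fri (+1)  1953: Sun (+2)
  1954: Mon (+1)  1955: Tue (+1) ✓  1956: Wed (+1)  1957: Fri (+2)
Tuesday years: 1910, 1916, 1921, 1927, 1938, 1944, 1949, 1955 — 8 in total.

8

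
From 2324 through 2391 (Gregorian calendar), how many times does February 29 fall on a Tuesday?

Leap years in 2324–2391: 17 of them.
Feb 29 weekday advances by 5 (mod 7) from one leap year to the next four years later (or differs when a century non-leap intervenes).
Leap-day weekdays: 2324:Fri 2328:Wed 2332:Mon 2336:Sat 2340:Thu 2344:Tue✓ 2348:Sun 2352:Fri 2356:Wed 2360:Mon 2364:Sat 2368:Thu 2372:Tue✓ 2376:Sun 2380:Fri 2384:Wed 2388:Mon
Tuesday: 2344, 2372 → 2.

2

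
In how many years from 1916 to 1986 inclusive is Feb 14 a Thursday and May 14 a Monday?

Check each year's weekday for Feb 14 and May 14:
  1916: Mon/Sun  1917: Wed/Mon  1918: Thu/Tue  1919: Fri/Wed  1920: Sat/Fri  1921: Mon/Sat  1922: Tue/Sun  1923: Wed/Mon  1924: Thu/Wed  1925: Sat/Thu  1926: Sun/Fri  1927: Mon/Sat  1928: Tue/Mon  1929: Thu/Tue  …(43 more)…  1973: Wed/Mon  1974: Thu/Tue  1975: Fri/Wed  1976: Sat/Fri  1977: Mon/Sat  1978: Tue/Sun  1979: Wed/Mon  1980: Thu/Wed  1981: Sat/Thu  1982: Sun/Fri  1983: Mon/Sat  1984: Tue/Mon  1985: Thu/Tue  1986: Fri/Wed
Both conditions hold in: no year — 0.

0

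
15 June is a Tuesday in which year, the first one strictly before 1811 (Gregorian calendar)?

1802

From one year to the next, a fixed date's weekday advances by 1, or by 2 when a Feb 29 lies between the two dates.
1811: June 15 is Saturday.
1810: Friday (−1)
1809: Thursday (−1)
1808: Wednesday (−1)
1807: Monday (−2)
1806: Sunday (−1)
1805: Saturday (−1)
1804: Friday (−1)
1803: Wednesday (−2)
1802: Tuesday (−1)
15 June falls on a Tuesday in 1802.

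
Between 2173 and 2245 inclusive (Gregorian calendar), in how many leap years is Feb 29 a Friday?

2

Leap years in 2173–2245: 17 of them.
Feb 29 weekday advances by 5 (mod 7) from one leap year to the next four years later (or differs when a century non-leap intervenes).
Leap-day weekdays: 2176:Thu 2180:Tue 2184:Sun 2188:Fri✓ 2192:Wed 2196:Mon 2204:Wed 2208:Mon 2212:Sat 2216:Thu 2220:Tue 2224:Sun 2228:Fri✓ 2232:Wed 2236:Mon 2240:Sat 2244:Thu
Friday: 2188, 2228 → 2.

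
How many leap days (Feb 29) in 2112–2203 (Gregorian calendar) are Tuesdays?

3

Leap years in 2112–2203: 22 of them.
Feb 29 weekday advances by 5 (mod 7) from one leap year to the next four years later (or differs when a century non-leap intervenes).
Leap-day weekdays: 2112:Mon 2116:Sat 2120:Thu 2124:Tue✓ 2128:Sun 2132:Fri 2136:Wed 2140:Mon 2144:Sat 2148:Thu 2152:Tue✓ 2156:Sun 2160:Fri 2164:Wed 2168:Mon 2172:Sat 2176:Thu 2180:Tue✓ 2184:Sun 2188:Fri 2192:Wed 2196:Mon
Tuesday: 2124, 2152, 2180 → 3.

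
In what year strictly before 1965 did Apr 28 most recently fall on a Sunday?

From one year to the next, a fixed date's weekday advances by 1, or by 2 when a Feb 29 lies between the two dates.
1965: April 28 is Wednesday.
1964: Tuesday (−1)
1963: Sunday (−2)
Apr 28 falls on a Sunday in 1963.

1963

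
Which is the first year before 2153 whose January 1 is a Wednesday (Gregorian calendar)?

Jan 1 advances by 2 weekdays after a leap year and by 1 after a common year.
2153: Jan 1 is Monday.
2152: Saturday (leap)
2151: Friday
2150: Thursday
2149: Wednesday
2149 begins on a Wednesday

2149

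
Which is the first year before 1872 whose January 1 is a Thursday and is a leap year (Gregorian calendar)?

Jan 1 advances by 2 weekdays after a leap year and by 1 after a common year.
1872: Jan 1 is Monday (leap).
1871: Sunday
1870: Saturday
1869: Friday
1868: Wednesday (leap)
1867: Tuesday
1866: Monday
1865: Sunday
1864: Friday (leap)
1863: Thursday
1862: Wednesday
1861: Tuesday
1860: Sunday (leap)
1859: Saturday
1858: Friday
1857: Thursday
1856: Tuesday (leap)
1855: Monday
1854: Sunday
1853: Saturday
1852: Thursday (leap)
1852 begins on a Thursday and is a leap year.

1852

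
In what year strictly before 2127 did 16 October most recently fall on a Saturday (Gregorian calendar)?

2123

From one year to the next, a fixed date's weekday advances by 1, or by 2 when a Feb 29 lies between the two dates.
2127: October 16 is Thursday.
2126: Wednesday (−1)
2125: Tuesday (−1)
2124: Monday (−1)
2123: Saturday (−2)
16 October falls on a Saturday in 2123.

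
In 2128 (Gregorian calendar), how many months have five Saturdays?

A month of length L has five Saturdays iff its first Saturday is on day ≤ L−28 (so day 1–3 in a 31-day month, 1–2 in a 30-day month, day 1 in a leap February).
Checking each month of 2128: Jan starts Thu (31d) ✓; Feb starts Sun (29d); Mar starts Mon (31d); Apr starts Thu (30d); May starts Sat (31d) ✓; Jun starts Tue (30d); Jul starts Thu (31d) ✓; Aug starts Sun (31d); Sep starts Wed (30d); Oct starts Fri (31d) ✓; Nov starts Mon (30d); Dec starts Wed (31d).
Five-Saturday months: January, May, July, October → 4.

4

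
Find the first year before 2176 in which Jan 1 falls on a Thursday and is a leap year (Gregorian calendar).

Jan 1 advances by 2 weekdays after a leap year and by 1 after a common year.
2176: Jan 1 is Monday (leap).
2175: Sunday
2174: Saturday
2173: Friday
2172: Wednesday (leap)
2171: Tuesday
2170: Monday
2169: Sunday
2168: Friday (leap)
2167: Thursday
2166: Wednesday
2165: Tuesday
2164: Sunday (leap)
2163: Saturday
2162: Friday
2161: Thursday
2160: Tuesday (leap)
2159: Monday
2158: Sunday
2157: Saturday
2156: Thursday (leap)
2156 begins on a Thursday and is a leap year.

2156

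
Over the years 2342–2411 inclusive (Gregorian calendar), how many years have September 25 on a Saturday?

Track September 25's weekday year by year (advancing +1, or +2 across a Feb 29):
  2342: Fri  2343: Sat (+1) ✓  2344: Mon (+2)  2345: Tue (+1)  2346: Wed (+1)
  2347: Thu (+1)  2348: Sat (+2) ✓  2349: Sun (+1)  2350: Mon (+1)  2351: Tue (+1)
  2352: Thu (+2)  2353: Fri (+1)  2354: Sat (+1) ✓  2355: Sun (+1)  … (42 more years) …
  2398: Fri (+1)  2399: Sat (+1) ✓  2400: Mon (+2)  2401: Tue (+1)  2402: Wed (+1)
  2403: Thu (+1)  2404: Sat (+2) ✓  2405: Sun (+1)  2406: Mon (+1)  2407: Tue (+1)
  2408: Thu (+2)  2409: Fri (+1)  2410: Sat (+1) ✓  2411: Sun (+1)
Saturday years: 2343, 2348, 2354, 2365, 2371, 2376, 2382, 2393, 2399, 2404, 2410 — 11 in total.

11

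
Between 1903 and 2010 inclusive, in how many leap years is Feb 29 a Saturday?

4

Leap years in 1903–2010: 27 of them.
Feb 29 weekday advances by 5 (mod 7) from one leap year to the next four years later (or differs when a century non-leap intervenes).
Leap-day weekdays: 1904:Mon 1908:Sat✓ 1912:Thu 1916:Tue 1920:Sun 1924:Fri 1928:Wed 1932:Mon 1936:Sat✓ 1940:Thu 1944:Tue 1948:Sun 1952:Fri 1956:Wed 1960:Mon 1964:Sat✓ 1968:Thu 1972:Tue 1976:Sun 1980:Fri 1984:Wed 1988:Mon 1992:Sat✓ 1996:Thu 2000:Tue 2004:Sun 2008:Fri
Saturday: 1908, 1936, 1964, 1992 → 4.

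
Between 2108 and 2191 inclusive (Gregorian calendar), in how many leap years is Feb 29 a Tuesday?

Leap years in 2108–2191: 21 of them.
Feb 29 weekday advances by 5 (mod 7) from one leap year to the next four years later (or differs when a century non-leap intervenes).
Leap-day weekdays: 2108:Wed 2112:Mon 2116:Sat 2120:Thu 2124:Tue✓ 2128:Sun 2132:Fri 2136:Wed 2140:Mon 2144:Sat 2148:Thu 2152:Tue✓ 2156:Sun 2160:Fri 2164:Wed 2168:Mon 2172:Sat 2176:Thu 2180:Tue✓ 2184:Sun 2188:Fri
Tuesday: 2124, 2152, 2180 → 3.

3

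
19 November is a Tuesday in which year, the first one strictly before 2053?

From one year to the next, a fixed date's weekday advances by 1, or by 2 when a Feb 29 lies between the two dates.
2053: November 19 is Wednesday.
2052: Tuesday (−1)
19 November falls on a Tuesday in 2052.

2052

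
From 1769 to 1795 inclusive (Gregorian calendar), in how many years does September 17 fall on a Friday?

4

Track September 17's weekday year by year (advancing +1, or +2 across a Feb 29):
  1769: Sun  1770: Mon (+1)  1771: Tue (+1)  1772: Thu (+2)  1773: Fri (+1) ✓
  1774: Sat (+1)  1775: Sun (+1)  1776: Tue (+2)  1777: Wed (+1)  1778: Thu (+1)
  1779: Fri (+1) ✓  1780: Sun (+2)  1781: Mon (+1)  1782: Tue (+1)  1783: Wed (+1)
  1784: Fri (+2) ✓  1785: Sat (+1)  1786: Sun (+1)  1787: Mon (+1)  1788: Wed (+2)
  1789: Thu (+1)  1790: Fri (+1) ✓  1791: Sat (+1)  1792: Mon (+2)  1793: Tue (+1)
  1794: Wed (+1)  1795: Thu (+1)
Friday years: 1773, 1779, 1784, 1790 — 4 in total.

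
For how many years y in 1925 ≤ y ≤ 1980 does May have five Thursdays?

May has 31 days; it has five Thursdays when Thursday falls among the first (month-length − 28) days — i.e. when May 1 is one of Thursday/Wednesday/Tuesday.
May 1 by year: 1925:Fri 1926:Sat 1927:Sun 1928:Tue✓ 1929:Wed✓ 1930:Thu✓ 1931:Fri 1932:Sun 1933:Mon 1934:Tue✓ 1935:Wed✓ 1936:Fri 1937:Sat 1938:Sun 1939:Mon …(26 more)… 1966:Sun 1967:Mon 1968:Wed✓ 1969:Thu✓ 1970:Fri 1971:Sat 1972:Mon 1973:Tue✓ 1974:Wed✓ 1975:Thu✓ 1976:Sat 1977:Sun 1978:Mon 1979:Tue✓ 1980:Thu✓
Years with five Thursdays: 1928, 1929, 1930, 1934, 1935, 1940, 1941, 1945, 1946, 1947, 1951, 1952, 1956, 1957, 1958, 1962, 1963, 1968, 1969, 1973, 1974, 1975, 1979, 1980 → 24.

24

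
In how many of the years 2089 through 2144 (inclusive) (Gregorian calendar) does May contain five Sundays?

May has 31 days; it has five Sundays when Sunday falls among the first (month-length − 28) days — i.e. when May 1 is one of Sunday/Saturday/Friday.
May 1 by year: 2089:Sun✓ 2090:Mon 2091:Tue 2092:Thu 2093:Fri✓ 2094:Sat✓ 2095:Sun✓ 2096:Tue 2097:Wed 2098:Thu 2099:Fri✓ 2100:Sat✓ 2101:Sun✓ 2102:Mon 2103:Tue …(26 more)… 2130:Mon 2131:Tue 2132:Thu 2133:Fri✓ 2134:Sat✓ 2135:Sun✓ 2136:Tue 2137:Wed 2138:Thu 2139:Fri✓ 2140:Sun✓ 2141:Mon 2142:Tue 2143:Wed 2144:Fri✓
Years with five Sundays: 2089, 2093, 2094, 2095, 2099, 2100, 2101, 2105, 2106, 2107, 2111, 2112, 2116, 2117, 2118, 2122, 2123, 2128, 2129, 2133, 2134, 2135, 2139, 2140, 2144 → 25.

25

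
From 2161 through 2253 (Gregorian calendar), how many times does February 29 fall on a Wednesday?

Leap years in 2161–2253: 22 of them.
Feb 29 weekday advances by 5 (mod 7) from one leap year to the next four years later (or differs when a century non-leap intervenes).
Leap-day weekdays: 2164:Wed✓ 2168:Mon 2172:Sat 2176:Thu 2180:Tue 2184:Sun 2188:Fri 2192:Wed✓ 2196:Mon 2204:Wed✓ 2208:Mon 2212:Sat 2216:Thu 2220:Tue 2224:Sun 2228:Fri 2232:Wed✓ 2236:Mon 2240:Sat 2244:Thu 2248:Tue 2252:Sun
Wednesday: 2164, 2192, 2204, 2232 → 4.

4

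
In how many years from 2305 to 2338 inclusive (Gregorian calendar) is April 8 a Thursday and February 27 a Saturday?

4

Check each year's weekday for April 8 and February 27:
  2305: Sat/Mon  2306: Sun/Tue  2307: Mon/Wed  2308: Wed/Thu  2309: Thu/Sat ✓  2310: Fri/Sun  2311: Sat/Mon  2312: Mon/Tue  2313: Tue/Thu  2314: Wed/Fri  2315: Thu/Sat ✓  2316: Sat/Sun  2317: Sun/Tue  2318: Mon/Wed  …(6 more)…  2325: Wed/Fri  2326: Thu/Sat ✓  2327: Fri/Sun  2328: Sun/Mon  2329: Mon/Wed  2330: Tue/Thu  2331: Wed/Fri  2332: Fri/Sat  2333: Sat/Mon  2334: Sun/Tue  2335: Mon/Wed  2336: Wed/Thu  2337: Thu/Sat ✓  2338: Fri/Sun
Both conditions hold in: 2309, 2315, 2326, 2337 — 4.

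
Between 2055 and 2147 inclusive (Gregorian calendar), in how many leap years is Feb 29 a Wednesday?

Leap years in 2055–2147: 22 of them.
Feb 29 weekday advances by 5 (mod 7) from one leap year to the next four years later (or differs when a century non-leap intervenes).
Leap-day weekdays: 2056:Tue 2060:Sun 2064:Fri 2068:Wed✓ 2072:Mon 2076:Sat 2080:Thu 2084:Tue 2088:Sun 2092:Fri 2096:Wed✓ 2104:Fri 2108:Wed✓ 2112:Mon 2116:Sat 2120:Thu 2124:Tue 2128:Sun 2132:Fri 2136:Wed✓ 2140:Mon 2144:Sat
Wednesday: 2068, 2096, 2108, 2136 → 4.

4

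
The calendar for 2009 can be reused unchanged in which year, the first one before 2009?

1998

Two years share a calendar iff Jan 1 falls on the same weekday and both are leap or both are common. 2009: Jan 1 is Thursday, common year.
2008: Jan 1 Tuesday, leap
2007: Jan 1 Monday, common
2006: Jan 1 Sunday, common
2005: Jan 1 Saturday, common
2004: Jan 1 Thursday, leap
2003: Jan 1 Wednesday, common
2002: Jan 1 Tuesday, common
2001: Jan 1 Monday, common
2000: Jan 1 Saturday, leap
1999: Jan 1 Friday, common
1998: Jan 1 Thursday, common
1998 matches on both conditions.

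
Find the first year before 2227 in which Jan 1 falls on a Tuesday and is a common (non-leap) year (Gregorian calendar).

2222

Jan 1 advances by 2 weekdays after a leap year and by 1 after a common year.
2227: Jan 1 is Monday.
2226: Sunday
2225: Saturday
2224: Thursday (leap)
2223: Wednesday
2222: Tuesday
2222 begins on a Tuesday and is a common year.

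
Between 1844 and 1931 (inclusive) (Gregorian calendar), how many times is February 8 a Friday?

Track February 8's weekday year by year (advancing +1, or +2 across a Feb 29):
  1844: Thu  1845: Sat (+2)  1846: Sun (+1)  1847: Mon (+1)  1848: Tue (+1)
  1849: Thu (+2)  1850: Fri (+1) ✓  1851: Sat (+1)  1852: Sun (+1)  1853: Tue (+2)
  1854: Wed (+1)  1855: Thu (+1)  1856: Fri (+1) ✓  1857: Sun (+2)  … (60 more years) …
  1918: Fri (+1) ✓  1919: Sat (+1)  1920: Sun (+1)  1921: Tue (+2)  1922: Wed (+1)
  1923: Thu (+1)  1924: Fri (+1) ✓  1925: Sun (+2)  1926: Mon (+1)  1927: Tue (+1)
  1928: Wed (+1)  1929: Fri (+2) ✓  1930: Sat (+1)  1931: Sun (+1)
Friday years: 1850, 1856, 1861, 1867, 1878, 1884, 1889, 1895, 1901, 1907, 1918, 1924, 1929 — 13 in total.

13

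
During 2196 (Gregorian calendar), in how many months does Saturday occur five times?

A month of length L has five Saturdays iff its first Saturday is on day ≤ L−28 (so day 1–3 in a 31-day month, 1–2 in a 30-day month, day 1 in a leap February).
Checking each month of 2196: Jan starts Fri (31d) ✓; Feb starts Mon (29d); Mar starts Tue (31d); Apr starts Fri (30d) ✓; May starts Sun (31d); Jun starts Wed (30d); Jul starts Fri (31d) ✓; Aug starts Mon (31d); Sep starts Thu (30d); Oct starts Sat (31d) ✓; Nov starts Tue (30d); Dec starts Thu (31d) ✓.
Five-Saturday months: January, April, July, October, December → 5.

5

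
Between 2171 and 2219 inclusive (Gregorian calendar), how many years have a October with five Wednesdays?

October has 31 days; it has five Wednesdays when Wednesday falls among the first (month-length − 28) days — i.e. when October 1 is one of Wednesday/Tuesday/Monday.
October 1 by year: 2171:Tue✓ 2172:Thu 2173:Fri 2174:Sat 2175:Sun 2176:Tue✓ 2177:Wed✓ 2178:Thu 2179:Fri 2180:Sun 2181:Mon✓ 2182:Tue✓ 2183:Wed✓ 2184:Fri 2185:Sat …(19 more)… 2205:Tue✓ 2206:Wed✓ 2207:Thu 2208:Sat 2209:Sun 2210:Mon✓ 2211:Tue✓ 2212:Thu 2213:Fri 2214:Sat 2215:Sun 2216:Tue✓ 2217:Wed✓ 2218:Thu 2219:Fri
Years with five Wednesdays: 2171, 2176, 2177, 2181, 2182, 2183, 2187, 2188, 2192, 2193, 2194, 2198, 2199, 2200, 2204, 2205, 2206, 2210, 2211, 2216, 2217 → 21.

21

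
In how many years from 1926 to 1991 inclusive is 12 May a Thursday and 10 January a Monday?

Check each year's weekday for 12 May and 10 January:
  1926: Wed/Sun  1927: Thu/Mon ✓  1928: Sat/Tue  1929: Sun/Thu  1930: Mon/Fri  1931: Tue/Sat  1932: Thu/Sun  1933: Fri/Tue  1934: Sat/Wed  1935: Sun/Thu  1936: Tue/Fri  1937: Wed/Sun  1938: Thu/Mon ✓  1939: Fri/Tue  …(38 more)…  1978: Fri/Tue  1979: Sat/Wed  1980: Mon/Thu  1981: Tue/Sat  1982: Wed/Sun  1983: Thu/Mon ✓  1984: Sat/Tue  1985: Sun/Thu  1986: Mon/Fri  1987: Tue/Sat  1988: Thu/Sun  1989: Fri/Tue  1990: Sat/Wed  1991: Sun/Thu
Both conditions hold in: 1927, 1938, 1949, 1955, 1966, 1977, 1983 — 7.

7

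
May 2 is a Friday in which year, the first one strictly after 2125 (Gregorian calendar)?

From one year to the next, a fixed date's weekday advances by 1, or by 2 when a Feb 29 lies between the two dates.
2125: May 2 is Wednesday.
2126: Thursday (+1)
2127: Friday (+1)
May 2 falls on a Friday in 2127.

2127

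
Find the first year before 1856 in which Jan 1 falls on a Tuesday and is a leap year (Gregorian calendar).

1828

Jan 1 advances by 2 weekdays after a leap year and by 1 after a common year.
1856: Jan 1 is Tuesday (leap).
1855: Monday
1854: Sunday
1853: Saturday
1852: Thursday (leap)
1851: Wednesday
1850: Tuesday
1849: Monday
1848: Saturday (leap)
1847: Friday
1846: Thursday
1845: Wednesday
1844: Monday (leap)
1843: Sunday
1842: Saturday
1841: Friday
1840: Wednesday (leap)
1839: Tuesday
1838: Monday
1837: Sunday
1836: Friday (leap)
1835: Thursday
1834: Wednesday
1833: Tuesday
1832: Sunday (leap)
1831: Saturday
1830: Friday
1829: Thursday
1828: Tuesday (leap)
1828 begins on a Tuesday and is a leap year.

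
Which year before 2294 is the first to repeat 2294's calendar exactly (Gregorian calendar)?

2283

Two years share a calendar iff Jan 1 falls on the same weekday and both are leap or both are common. 2294: Jan 1 is Monday, common year.
2293: Jan 1 Sunday, common
2292: Jan 1 Friday, leap
2291: Jan 1 Thursday, common
2290: Jan 1 Wednesday, common
2289: Jan 1 Tuesday, common
2288: Jan 1 Sunday, leap
2287: Jan 1 Saturday, common
2286: Jan 1 Friday, common
2285: Jan 1 Thursday, common
2284: Jan 1 Tuesday, leap
2283: Jan 1 Monday, common
2283 matches on both conditions.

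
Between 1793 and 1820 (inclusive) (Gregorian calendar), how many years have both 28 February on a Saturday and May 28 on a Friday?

Check each year's weekday for 28 February and May 28:
  1793: Thu/Tue  1794: Fri/Wed  1795: Sat/Thu  1796: Sun/Sat  1797: Tue/Sun  1798: Wed/Mon  1799: Thu/Tue  1800: Fri/Wed  1801: Sat/Thu  1802: Sun/Fri  1803: Mon/Sat  1804: Tue/Mon  1805: Thu/Tue  1806: Fri/Wed  1807: Sat/Thu  1808: Sun/Sat  1809: Tue/Sun  1810: Wed/Mon  1811: Thu/Tue  1812: Fri/Thu  1813: Sun/Fri  1814: Mon/Sat  1815: Tue/Sun  1816: Wed/Tue  1817: Fri/Wed  1818: Sat/Thu  1819: Sun/Fri  1820: Mon/Sun
Both conditions hold in: no year — 0.

0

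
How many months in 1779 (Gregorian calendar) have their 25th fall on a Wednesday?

Check the 25th of each month of 1779: Jan 25: Mon, Feb 25: Thu, Mar 25: Thu, Apr 25: Sun, May 25: Tue, Jun 25: Fri, Jul 25: Sun, Aug 25: Wed, Sep 25: Sat, Oct 25: Mon, Nov 25: Thu, Dec 25: Sat.
Wednesday occurs in August — 1 month.

1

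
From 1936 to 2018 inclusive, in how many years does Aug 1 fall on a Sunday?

Track Aug 1's weekday year by year (advancing +1, or +2 across a Feb 29):
  1936: Sat  1937: Sun (+1) ✓  1938: Mon (+1)  1939: Tue (+1)  1940: Thu (+2)
  1941: Fri (+1)  1942: Sat (+1)  1943: Sun (+1) ✓  1944: Tue (+2)  1945: Wed (+1)
  1946: Thu (+1)  1947: Fri (+1)  1948: Sun (+2) ✓  1949: Mon (+1)  … (55 more years) …
  2005: Mon (+1)  2006: Tue (+1)  2007: Wed (+1)  2008: Fri (+2)  2009: Sat (+1)
  2010: Sun (+1) ✓  2011: Mon (+1)  2012: Wed (+2)  2013: Thu (+1)  2014: Fri (+1)
  2015: Sat (+1)  2016: Mon (+2)  2017: Tue (+1)  2018: Wed (+1)
Sunday years: 1937, 1943, 1948, 1954, 1965, 1971, 1976, 1982, 1993, 1999, 2004, 2010 — 12 in total.

12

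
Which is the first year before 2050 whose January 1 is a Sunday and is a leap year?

Jan 1 advances by 2 weekdays after a leap year and by 1 after a common year.
2050: Jan 1 is Saturday.
2049: Friday
2048: Wednesday (leap)
2047: Tuesday
2046: Monday
2045: Sunday
2044: Friday (leap)
2043: Thursday
2042: Wednesday
2041: Tuesday
2040: Sunday (leap)
2040 begins on a Sunday and is a leap year.

2040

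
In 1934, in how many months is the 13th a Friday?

Check the 13th of each month of 1934: Jan 13: Sat, Feb 13: Tue, Mar 13: Tue, Apr 13: Fri, May 13: Sun, Jun 13: Wed, Jul 13: Fri, Aug 13: Mon, Sep 13: Thu, Oct 13: Sat, Nov 13: Tue, Dec 13: Thu.
Friday occurs in April, July — 2 months.

2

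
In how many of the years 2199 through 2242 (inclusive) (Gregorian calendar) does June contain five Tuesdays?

13

June has 30 days; it has five Tuesdays when Tuesday falls among the first (month-length − 28) days — i.e. when June 1 is one of Tuesday/Monday.
June 1 by year: 2199:Sat 2200:Sun 2201:Mon✓ 2202:Tue✓ 2203:Wed 2204:Fri 2205:Sat 2206:Sun 2207:Mon✓ 2208:Wed 2209:Thu 2210:Fri 2211:Sat 2212:Mon✓ 2213:Tue✓ …(14 more)… 2228:Sun 2229:Mon✓ 2230:Tue✓ 2231:Wed 2232:Fri 2233:Sat 2234:Sun 2235:Mon✓ 2236:Wed 2237:Thu 2238:Fri 2239:Sat 2240:Mon✓ 2241:Tue✓ 2242:Wed
Years with five Tuesdays: 2201, 2202, 2207, 2212, 2213, 2218, 2219, 2224, 2229, 2230, 2235, 2240, 2241 → 13.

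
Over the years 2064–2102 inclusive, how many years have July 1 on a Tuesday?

Track July 1's weekday year by year (advancing +1, or +2 across a Feb 29):
  2064: Tue ✓  2065: Wed (+1)  2066: Thu (+1)  2067: Fri (+1)  2068: Sun (+2)
  2069: Mon (+1)  2070: Tue (+1) ✓  2071: Wed (+1)  2072: Fri (+2)  2073: Sat (+1)
  2074: Sun (+1)  2075: Mon (+1)  2076: Wed (+2)  2077: Thu (+1)  … (11 more years) …
  2089: Fri (+1)  2090: Sat (+1)  2091: Sun (+1)  2092: Tue (+2) ✓  2093: Wed (+1)
  2094: Thu (+1)  2095: Fri (+1)  2096: Sun (+2)  2097: Mon (+1)  2098: Tue (+1) ✓
  2099: Wed (+1)  2100: Thu (+1)  2101: Fri (+1)  2102: Sat (+1)
Tuesday years: 2064, 2070, 2081, 2087, 2092, 2098 — 6 in total.

6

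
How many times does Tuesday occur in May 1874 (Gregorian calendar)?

4

May 1874 has 31 days and begins on Friday.
The first Tuesday is May 5.
Tuesdays fall on 5, 12, 19, 26 — that's 4.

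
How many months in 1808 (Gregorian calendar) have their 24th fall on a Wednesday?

2

Check the 24th of each month of 1808: Jan 24: Sun, Feb 24: Wed, Mar 24: Thu, Apr 24: Sun, May 24: Tue, Jun 24: Fri, Jul 24: Sun, Aug 24: Wed, Sep 24: Sat, Oct 24: Mon, Nov 24: Thu, Dec 24: Sat.
Wednesday occurs in February, August — 2 months.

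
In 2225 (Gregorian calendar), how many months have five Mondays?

4

A month of length L has five Mondays iff its first Monday is on day ≤ L−28 (so day 1–3 in a 31-day month, 1–2 in a 30-day month, day 1 in a leap February).
Checking each month of 2225: Jan starts Sat (31d) ✓; Feb starts Tue (28d); Mar starts Tue (31d); Apr starts Fri (30d); May starts Sun (31d) ✓; Jun starts Wed (30d); Jul starts Fri (31d); Aug starts Mon (31d) ✓; Sep starts Thu (30d); Oct starts Sat (31d) ✓; Nov starts Tue (30d); Dec starts Thu (31d).
Five-Monday months: January, May, August, October → 4.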